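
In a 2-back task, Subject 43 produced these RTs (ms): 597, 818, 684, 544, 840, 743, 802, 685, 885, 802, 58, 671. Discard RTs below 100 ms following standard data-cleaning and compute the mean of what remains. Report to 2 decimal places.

733.73 ms

Excluded: 58
Retained (n=11): Σ = 8071
Mean = 8071/11 = 733.7273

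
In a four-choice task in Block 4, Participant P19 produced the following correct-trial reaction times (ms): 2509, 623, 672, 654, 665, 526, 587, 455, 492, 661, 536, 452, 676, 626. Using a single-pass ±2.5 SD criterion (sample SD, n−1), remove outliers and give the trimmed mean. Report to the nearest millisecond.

587 ms

n = 14, ΣRT = 10134, M = 723.857
Σ(x−M)² = 3516873.71; s = √(3516873.71/13) = 520.124
Cutoffs: 723.857 ± 2.5·520.124 → [-576.5, 2024.2]
Outside: 2509 → excluded.
Retained (n=13): Σ = 7625, mean = 7625/13 = 586.538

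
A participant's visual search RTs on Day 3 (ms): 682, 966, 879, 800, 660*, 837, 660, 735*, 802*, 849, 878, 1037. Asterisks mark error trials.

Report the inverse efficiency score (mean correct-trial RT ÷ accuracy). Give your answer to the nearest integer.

Correct trials (n=9): 682, 966, 879, 800, 837, 660, 849, 878, 1037
Mean correct RT = 7588/9 = 843.1111 ms
Proportion correct = 9/12
IES = 843.1111 / (9/12) = 1124.148 ms

1124 ms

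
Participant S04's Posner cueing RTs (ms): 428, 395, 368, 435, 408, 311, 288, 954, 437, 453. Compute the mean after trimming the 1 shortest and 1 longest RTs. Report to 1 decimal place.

404.4 ms

Sorted: 288, 311, 368, 395, 408, 428, 435, 437, 453, 954
Drop lowest 1 (288) and highest 1 (954)
Remaining (n=8): Σ = 3235, mean = 3235/8 = 404.375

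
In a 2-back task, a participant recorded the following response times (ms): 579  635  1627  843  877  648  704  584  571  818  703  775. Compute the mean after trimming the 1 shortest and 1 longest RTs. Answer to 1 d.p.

716.6 ms

Sorted: 571, 579, 584, 635, 648, 703, 704, 775, 818, 843, 877, 1627
Drop lowest 1 (571) and highest 1 (1627)
Remaining (n=10): Σ = 7166, mean = 7166/10 = 716.600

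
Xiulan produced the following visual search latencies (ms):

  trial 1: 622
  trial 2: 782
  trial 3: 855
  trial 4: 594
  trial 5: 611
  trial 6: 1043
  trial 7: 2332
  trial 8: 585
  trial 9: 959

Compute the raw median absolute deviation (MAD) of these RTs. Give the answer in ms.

177 ms

Sorted: 585, 594, 611, 622, 782, 855, 959, 1043, 2332 → median = 782
|x − 782|: 160, 0, 73, 188, 171, 261, 1550, 197, 177
Sorted deviations: 0, 73, 160, 171, 177, 188, 197, 261, 1550 → MAD = 177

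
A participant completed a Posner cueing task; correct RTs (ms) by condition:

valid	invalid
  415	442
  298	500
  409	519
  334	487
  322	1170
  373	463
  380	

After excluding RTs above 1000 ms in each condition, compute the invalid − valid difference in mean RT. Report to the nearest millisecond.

invalid: exclude 1170
M(valid) = 2531/7 = 361.571
M(invalid) = 2411/5 = 482.200
Difference = 482.200 − 361.571 = 120.629 ms

121 ms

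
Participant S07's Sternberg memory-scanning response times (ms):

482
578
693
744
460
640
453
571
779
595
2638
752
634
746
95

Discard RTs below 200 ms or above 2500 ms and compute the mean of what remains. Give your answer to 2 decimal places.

625.15 ms

Excluded: 95, 2638
Retained (n=13): Σ = 8127
Mean = 8127/13 = 625.1538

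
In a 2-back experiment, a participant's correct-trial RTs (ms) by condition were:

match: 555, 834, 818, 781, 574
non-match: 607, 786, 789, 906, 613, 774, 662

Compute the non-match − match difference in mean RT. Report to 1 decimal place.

21.5 ms

M(match) = 3562/5 = 712.400
M(non-match) = 5137/7 = 733.857
Difference = 733.857 − 712.400 = 21.457 ms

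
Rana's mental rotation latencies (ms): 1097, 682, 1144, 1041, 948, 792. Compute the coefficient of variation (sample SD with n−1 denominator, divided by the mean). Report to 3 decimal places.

0.191

n = 6, Σ = 5704, M = 950.6667
Σ(x−M)² = 164315.333; s = √(164315.333/5) = 181.2817
CV = 181.2817 / 950.6667 = 0.19069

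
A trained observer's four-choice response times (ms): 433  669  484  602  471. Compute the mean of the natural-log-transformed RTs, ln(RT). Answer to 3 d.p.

ln(RT): 6.0707, 6.5058, 6.1821, 6.4003, 6.1549
Σ ln(RT) = 31.3137
Mean = 31.3137/5 = 6.26274

6.263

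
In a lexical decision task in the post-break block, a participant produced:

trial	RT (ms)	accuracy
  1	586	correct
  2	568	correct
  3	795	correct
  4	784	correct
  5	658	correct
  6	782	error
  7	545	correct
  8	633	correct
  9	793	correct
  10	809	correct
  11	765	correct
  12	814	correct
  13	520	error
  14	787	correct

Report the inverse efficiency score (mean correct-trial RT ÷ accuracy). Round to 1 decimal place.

Correct trials (n=12): 586, 568, 795, 784, 658, 545, 633, 793, 809, 765, 814, 787
Mean correct RT = 8537/12 = 711.4167 ms
Proportion correct = 12/14
IES = 711.4167 / (12/14) = 829.986 ms

830.0 ms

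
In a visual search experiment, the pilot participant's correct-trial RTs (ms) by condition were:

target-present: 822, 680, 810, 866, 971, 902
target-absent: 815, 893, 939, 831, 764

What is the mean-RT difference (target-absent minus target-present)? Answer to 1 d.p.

M(target-present) = 5051/6 = 841.833
M(target-absent) = 4242/5 = 848.400
Difference = 848.400 − 841.833 = 6.567 ms

6.6 ms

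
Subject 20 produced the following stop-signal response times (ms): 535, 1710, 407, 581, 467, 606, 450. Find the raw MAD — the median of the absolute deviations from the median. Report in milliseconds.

Sorted: 407, 450, 467, 535, 581, 606, 1710 → median = 535
|x − 535|: 0, 1175, 128, 46, 68, 71, 85
Sorted deviations: 0, 46, 68, 71, 85, 128, 1175 → MAD = 71

71 ms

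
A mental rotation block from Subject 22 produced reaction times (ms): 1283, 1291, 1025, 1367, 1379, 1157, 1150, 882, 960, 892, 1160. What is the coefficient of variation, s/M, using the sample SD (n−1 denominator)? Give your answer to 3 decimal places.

n = 11, Σ = 12546, M = 1140.5455
Σ(x−M)² = 326378.727; s = √(326378.727/10) = 180.6595
CV = 180.6595 / 1140.5455 = 0.15840

0.158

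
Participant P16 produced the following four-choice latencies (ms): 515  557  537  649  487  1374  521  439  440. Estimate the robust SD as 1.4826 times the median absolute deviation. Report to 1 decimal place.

53.4 ms

Sorted: 439, 440, 487, 515, 521, 537, 557, 649, 1374 → median = 521
|x − 521| sorted: 0, 6, 16, 34, 36, 81, 82, 128, 853 → MAD = 36
Robust SD ≈ 1.4826 × 36 = 53.374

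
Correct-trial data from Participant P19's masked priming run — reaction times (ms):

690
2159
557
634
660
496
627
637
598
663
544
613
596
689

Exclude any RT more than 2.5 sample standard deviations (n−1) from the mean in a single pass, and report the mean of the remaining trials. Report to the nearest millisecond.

616 ms

n = 14, ΣRT = 10163, M = 725.929
Σ(x−M)² = 2251302.93; s = √(2251302.93/13) = 416.146
Cutoffs: 725.929 ± 2.5·416.146 → [-314.4, 1766.3]
Outside: 2159 → excluded.
Retained (n=13): Σ = 8004, mean = 8004/13 = 615.692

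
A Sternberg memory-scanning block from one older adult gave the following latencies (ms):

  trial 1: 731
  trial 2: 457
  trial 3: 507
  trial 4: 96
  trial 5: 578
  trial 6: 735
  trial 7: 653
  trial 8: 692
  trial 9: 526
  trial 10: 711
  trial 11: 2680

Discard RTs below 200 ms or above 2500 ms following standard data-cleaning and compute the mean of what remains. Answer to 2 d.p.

621.11 ms

Excluded: 96, 2680
Retained (n=9): Σ = 5590
Mean = 5590/9 = 621.1111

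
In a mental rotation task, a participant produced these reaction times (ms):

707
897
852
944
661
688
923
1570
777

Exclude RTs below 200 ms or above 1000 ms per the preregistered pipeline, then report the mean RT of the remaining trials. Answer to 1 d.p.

806.1 ms

Excluded: 1570
Retained (n=8): Σ = 6449
Mean = 6449/8 = 806.1250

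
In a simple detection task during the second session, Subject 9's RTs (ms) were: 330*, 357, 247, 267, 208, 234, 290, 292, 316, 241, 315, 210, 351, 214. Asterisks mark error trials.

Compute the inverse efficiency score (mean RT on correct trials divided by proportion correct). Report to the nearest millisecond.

Correct trials (n=13): 357, 247, 267, 208, 234, 290, 292, 316, 241, 315, 210, 351, 214
Mean correct RT = 3542/13 = 272.4615 ms
Proportion correct = 13/14
IES = 272.4615 / (13/14) = 293.420 ms

293 ms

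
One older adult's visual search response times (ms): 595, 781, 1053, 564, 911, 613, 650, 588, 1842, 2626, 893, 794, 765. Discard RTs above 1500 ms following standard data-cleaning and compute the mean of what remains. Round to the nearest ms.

746 ms

Excluded: 1842, 2626
Retained (n=11): Σ = 8207
Mean = 8207/11 = 746.0909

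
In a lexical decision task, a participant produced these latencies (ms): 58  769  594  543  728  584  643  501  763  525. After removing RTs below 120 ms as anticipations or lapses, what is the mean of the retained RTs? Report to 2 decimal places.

Excluded: 58
Retained (n=9): Σ = 5650
Mean = 5650/9 = 627.7778

627.78 ms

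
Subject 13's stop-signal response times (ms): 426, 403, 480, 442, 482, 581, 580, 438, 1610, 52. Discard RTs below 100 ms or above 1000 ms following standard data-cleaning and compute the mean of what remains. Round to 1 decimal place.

479.0 ms

Excluded: 52, 1610
Retained (n=8): Σ = 3832
Mean = 3832/8 = 479.0000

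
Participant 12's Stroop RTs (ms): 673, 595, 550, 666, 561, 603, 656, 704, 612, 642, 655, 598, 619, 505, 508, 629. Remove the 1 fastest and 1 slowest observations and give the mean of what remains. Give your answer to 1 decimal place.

611.9 ms

Sorted: 505, 508, 550, 561, 595, 598, 603, 612, 619, 629, 642, 655, 656, 666, 673, 704
Drop lowest 1 (505) and highest 1 (704)
Remaining (n=14): Σ = 8567, mean = 8567/14 = 611.929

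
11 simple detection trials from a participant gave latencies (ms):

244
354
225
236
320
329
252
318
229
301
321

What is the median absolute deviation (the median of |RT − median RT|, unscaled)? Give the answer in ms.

49 ms

Sorted: 225, 229, 236, 244, 252, 301, 318, 320, 321, 329, 354 → median = 301
|x − 301|: 57, 53, 76, 65, 19, 28, 49, 17, 72, 0, 20
Sorted deviations: 0, 17, 19, 20, 28, 49, 53, 57, 65, 72, 76 → MAD = 49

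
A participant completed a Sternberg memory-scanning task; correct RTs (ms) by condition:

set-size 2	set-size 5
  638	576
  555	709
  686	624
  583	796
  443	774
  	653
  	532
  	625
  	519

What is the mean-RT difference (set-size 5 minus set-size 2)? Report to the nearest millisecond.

M(set-size 2) = 2905/5 = 581.000
M(set-size 5) = 5808/9 = 645.333
Difference = 645.333 − 581.000 = 64.333 ms

64 ms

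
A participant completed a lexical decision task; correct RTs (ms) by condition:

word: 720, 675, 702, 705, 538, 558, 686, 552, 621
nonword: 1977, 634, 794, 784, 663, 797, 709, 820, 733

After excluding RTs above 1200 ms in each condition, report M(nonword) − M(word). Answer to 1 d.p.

102.1 ms

nonword: exclude 1977
M(word) = 5757/9 = 639.667
M(nonword) = 5934/8 = 741.750
Difference = 741.750 − 639.667 = 102.083 ms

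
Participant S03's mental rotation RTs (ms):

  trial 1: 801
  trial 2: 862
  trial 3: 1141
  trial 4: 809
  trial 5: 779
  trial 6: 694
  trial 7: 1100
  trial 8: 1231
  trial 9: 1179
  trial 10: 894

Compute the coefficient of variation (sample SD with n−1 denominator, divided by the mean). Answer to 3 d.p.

n = 10, Σ = 9490, M = 949.0000
Σ(x−M)² = 338112.000; s = √(338112.000/9) = 193.8247
CV = 193.8247 / 949.0000 = 0.20424

0.204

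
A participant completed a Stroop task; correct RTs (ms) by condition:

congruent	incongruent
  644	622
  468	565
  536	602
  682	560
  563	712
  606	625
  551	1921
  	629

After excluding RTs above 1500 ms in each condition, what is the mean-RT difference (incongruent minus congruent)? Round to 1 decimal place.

incongruent: exclude 1921
M(congruent) = 4050/7 = 578.571
M(incongruent) = 4315/7 = 616.429
Difference = 616.429 − 578.571 = 37.857 ms

37.9 ms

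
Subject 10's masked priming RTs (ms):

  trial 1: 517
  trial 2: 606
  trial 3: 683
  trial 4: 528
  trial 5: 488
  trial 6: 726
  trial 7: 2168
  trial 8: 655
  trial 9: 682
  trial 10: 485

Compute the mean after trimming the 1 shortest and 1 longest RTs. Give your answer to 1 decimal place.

Sorted: 485, 488, 517, 528, 606, 655, 682, 683, 726, 2168
Drop lowest 1 (485) and highest 1 (2168)
Remaining (n=8): Σ = 4885, mean = 4885/8 = 610.625

610.6 ms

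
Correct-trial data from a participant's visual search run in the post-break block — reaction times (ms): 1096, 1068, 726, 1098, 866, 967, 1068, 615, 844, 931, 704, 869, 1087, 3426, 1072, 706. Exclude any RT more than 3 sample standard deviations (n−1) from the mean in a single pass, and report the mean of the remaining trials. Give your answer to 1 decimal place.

n = 16, ΣRT = 17143, M = 1071.438
Σ(x−M)² = 6307299.94; s = √(6307299.94/15) = 648.449
Cutoffs: 1071.438 ± 3·648.449 → [-873.9, 3016.8]
Outside: 3426 → excluded.
Retained (n=15): Σ = 13717, mean = 13717/15 = 914.467

914.5 ms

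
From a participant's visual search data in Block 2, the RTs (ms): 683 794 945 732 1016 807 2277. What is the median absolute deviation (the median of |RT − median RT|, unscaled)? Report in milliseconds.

124 ms

Sorted: 683, 732, 794, 807, 945, 1016, 2277 → median = 807
|x − 807|: 124, 13, 138, 75, 209, 0, 1470
Sorted deviations: 0, 13, 75, 124, 138, 209, 1470 → MAD = 124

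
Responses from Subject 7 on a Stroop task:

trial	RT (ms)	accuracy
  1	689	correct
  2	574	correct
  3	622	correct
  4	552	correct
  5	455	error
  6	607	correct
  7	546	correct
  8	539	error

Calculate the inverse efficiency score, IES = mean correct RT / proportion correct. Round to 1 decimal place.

797.8 ms

Correct trials (n=6): 689, 574, 622, 552, 607, 546
Mean correct RT = 3590/6 = 598.3333 ms
Proportion correct = 6/8
IES = 598.3333 / (6/8) = 797.778 ms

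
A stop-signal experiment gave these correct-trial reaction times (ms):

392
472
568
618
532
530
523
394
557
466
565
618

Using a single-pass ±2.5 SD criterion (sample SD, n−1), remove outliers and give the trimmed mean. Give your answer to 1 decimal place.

n = 12, ΣRT = 6235, M = 519.583
Σ(x−M)² = 62636.92; s = √(62636.92/11) = 75.460
Cutoffs: 519.583 ± 2.5·75.460 → [330.9, 708.2]
No RTs fall outside the cutoffs; all 12 retained. Mean = 6235/12 = 519.583

519.6 ms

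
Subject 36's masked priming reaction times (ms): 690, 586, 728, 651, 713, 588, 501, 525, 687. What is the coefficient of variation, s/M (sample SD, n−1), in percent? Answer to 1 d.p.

13.2%

n = 9, Σ = 5669, M = 629.8889
Σ(x−M)² = 55148.889; s = √(55148.889/8) = 83.0278
CV = 83.0278 / 629.8889 = 0.13181 = 13.181%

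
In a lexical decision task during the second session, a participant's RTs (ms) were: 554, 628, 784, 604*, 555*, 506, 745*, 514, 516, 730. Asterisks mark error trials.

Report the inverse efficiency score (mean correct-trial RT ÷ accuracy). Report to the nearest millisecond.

Correct trials (n=7): 554, 628, 784, 506, 514, 516, 730
Mean correct RT = 4232/7 = 604.5714 ms
Proportion correct = 7/10
IES = 604.5714 / (7/10) = 863.673 ms

864 ms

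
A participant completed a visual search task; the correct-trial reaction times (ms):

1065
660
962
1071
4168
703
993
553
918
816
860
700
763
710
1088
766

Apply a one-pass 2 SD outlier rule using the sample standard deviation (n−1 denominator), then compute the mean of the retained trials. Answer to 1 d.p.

n = 16, ΣRT = 16796, M = 1049.750
Σ(x−M)² = 10763949.00; s = √(10763949.00/15) = 847.111
Cutoffs: 1049.750 ± 2·847.111 → [-644.5, 2744.0]
Outside: 4168 → excluded.
Retained (n=15): Σ = 12628, mean = 12628/15 = 841.867

841.9 ms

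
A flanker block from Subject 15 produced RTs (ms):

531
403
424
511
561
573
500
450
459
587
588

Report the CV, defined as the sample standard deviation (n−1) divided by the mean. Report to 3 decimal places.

0.131

n = 11, Σ = 5587, M = 507.9091
Σ(x−M)² = 44122.909; s = √(44122.909/10) = 66.4251
CV = 66.4251 / 507.9091 = 0.13078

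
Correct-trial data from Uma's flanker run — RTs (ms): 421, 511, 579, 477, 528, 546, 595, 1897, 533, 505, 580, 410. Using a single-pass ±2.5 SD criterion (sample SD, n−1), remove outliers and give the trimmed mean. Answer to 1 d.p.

n = 12, ΣRT = 7582, M = 631.833
Σ(x−M)² = 1783719.67; s = √(1783719.67/11) = 402.686
Cutoffs: 631.833 ± 2.5·402.686 → [-374.9, 1638.5]
Outside: 1897 → excluded.
Retained (n=11): Σ = 5685, mean = 5685/11 = 516.818

516.8 ms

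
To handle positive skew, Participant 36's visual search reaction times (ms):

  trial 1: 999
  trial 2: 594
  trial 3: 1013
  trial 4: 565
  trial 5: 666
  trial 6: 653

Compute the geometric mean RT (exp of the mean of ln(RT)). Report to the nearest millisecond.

727 ms

ln(RT): 6.9068, 6.3869, 6.9207, 6.3368, 6.5013, 6.4816
Mean ln(RT) = 39.5340/6 = 6.58900
Geometric mean = exp(6.58900) = 727.05 ms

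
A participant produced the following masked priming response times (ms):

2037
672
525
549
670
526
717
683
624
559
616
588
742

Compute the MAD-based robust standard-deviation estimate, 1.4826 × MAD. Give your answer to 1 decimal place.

96.4 ms

Sorted: 525, 526, 549, 559, 588, 616, 624, 670, 672, 683, 717, 742, 2037 → median = 624
|x − 624| sorted: 0, 8, 36, 46, 48, 59, 65, 75, 93, 98, 99, 118, 1413 → MAD = 65
Robust SD ≈ 1.4826 × 65 = 96.369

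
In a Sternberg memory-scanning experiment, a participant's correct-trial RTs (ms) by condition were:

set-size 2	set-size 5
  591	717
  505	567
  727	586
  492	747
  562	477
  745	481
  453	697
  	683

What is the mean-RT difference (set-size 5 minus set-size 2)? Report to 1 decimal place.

37.2 ms

M(set-size 2) = 4075/7 = 582.143
M(set-size 5) = 4955/8 = 619.375
Difference = 619.375 − 582.143 = 37.232 ms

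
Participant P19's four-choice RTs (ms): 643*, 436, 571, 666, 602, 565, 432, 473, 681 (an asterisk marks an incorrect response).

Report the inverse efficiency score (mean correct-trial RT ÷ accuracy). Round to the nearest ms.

622 ms

Correct trials (n=8): 436, 571, 666, 602, 565, 432, 473, 681
Mean correct RT = 4426/8 = 553.2500 ms
Proportion correct = 8/9
IES = 553.2500 / (8/9) = 622.406 ms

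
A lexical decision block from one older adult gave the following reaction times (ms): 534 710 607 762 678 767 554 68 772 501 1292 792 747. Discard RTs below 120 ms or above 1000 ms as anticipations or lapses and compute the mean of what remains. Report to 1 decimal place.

674.9 ms

Excluded: 68, 1292
Retained (n=11): Σ = 7424
Mean = 7424/11 = 674.9091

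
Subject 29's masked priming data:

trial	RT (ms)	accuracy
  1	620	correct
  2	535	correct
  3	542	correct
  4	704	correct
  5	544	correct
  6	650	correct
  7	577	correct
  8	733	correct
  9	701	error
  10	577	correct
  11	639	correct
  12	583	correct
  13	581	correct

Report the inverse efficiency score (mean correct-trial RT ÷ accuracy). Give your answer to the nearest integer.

Correct trials (n=12): 620, 535, 542, 704, 544, 650, 577, 733, 577, 639, 583, 581
Mean correct RT = 7285/12 = 607.0833 ms
Proportion correct = 12/13
IES = 607.0833 / (12/13) = 657.674 ms

658 ms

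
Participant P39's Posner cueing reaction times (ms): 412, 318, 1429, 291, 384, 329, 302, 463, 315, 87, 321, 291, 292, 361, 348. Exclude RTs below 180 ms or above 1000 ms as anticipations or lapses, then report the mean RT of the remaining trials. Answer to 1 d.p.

340.5 ms

Excluded: 87, 1429
Retained (n=13): Σ = 4427
Mean = 4427/13 = 340.5385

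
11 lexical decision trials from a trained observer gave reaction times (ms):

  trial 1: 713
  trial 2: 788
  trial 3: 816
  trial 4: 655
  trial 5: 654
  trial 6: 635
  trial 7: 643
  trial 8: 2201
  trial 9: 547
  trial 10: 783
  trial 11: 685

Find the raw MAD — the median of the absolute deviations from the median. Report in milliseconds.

Sorted: 547, 635, 643, 654, 655, 685, 713, 783, 788, 816, 2201 → median = 685
|x − 685|: 28, 103, 131, 30, 31, 50, 42, 1516, 138, 98, 0
Sorted deviations: 0, 28, 30, 31, 42, 50, 98, 103, 131, 138, 1516 → MAD = 50

50 ms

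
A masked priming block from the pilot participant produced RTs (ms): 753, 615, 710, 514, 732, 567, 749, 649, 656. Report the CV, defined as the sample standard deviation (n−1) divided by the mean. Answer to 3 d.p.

n = 9, Σ = 5945, M = 660.5556
Σ(x−M)² = 56378.222; s = √(56378.222/8) = 83.9481
CV = 83.9481 / 660.5556 = 0.12709

0.127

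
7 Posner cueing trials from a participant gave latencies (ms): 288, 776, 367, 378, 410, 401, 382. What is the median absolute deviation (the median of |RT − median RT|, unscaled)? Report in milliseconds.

Sorted: 288, 367, 378, 382, 401, 410, 776 → median = 382
|x − 382|: 94, 394, 15, 4, 28, 19, 0
Sorted deviations: 0, 4, 15, 19, 28, 94, 394 → MAD = 19

19 ms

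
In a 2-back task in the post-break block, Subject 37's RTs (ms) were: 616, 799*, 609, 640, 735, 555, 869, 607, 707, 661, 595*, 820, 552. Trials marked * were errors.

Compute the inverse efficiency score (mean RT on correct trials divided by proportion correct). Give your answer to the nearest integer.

Correct trials (n=11): 616, 609, 640, 735, 555, 869, 607, 707, 661, 820, 552
Mean correct RT = 7371/11 = 670.0909 ms
Proportion correct = 11/13
IES = 670.0909 / (11/13) = 791.926 ms

792 ms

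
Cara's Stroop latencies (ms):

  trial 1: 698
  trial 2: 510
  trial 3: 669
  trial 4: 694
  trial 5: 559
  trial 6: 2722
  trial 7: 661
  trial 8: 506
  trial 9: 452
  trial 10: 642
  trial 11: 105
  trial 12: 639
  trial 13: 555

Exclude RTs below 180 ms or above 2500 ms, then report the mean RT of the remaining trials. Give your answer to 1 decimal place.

598.6 ms

Excluded: 105, 2722
Retained (n=11): Σ = 6585
Mean = 6585/11 = 598.6364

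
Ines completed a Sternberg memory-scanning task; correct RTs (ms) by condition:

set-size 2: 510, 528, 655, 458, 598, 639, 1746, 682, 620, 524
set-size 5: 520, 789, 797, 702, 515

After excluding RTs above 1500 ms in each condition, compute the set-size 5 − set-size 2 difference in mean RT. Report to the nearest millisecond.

set-size 2: exclude 1746
M(set-size 2) = 5214/9 = 579.333
M(set-size 5) = 3323/5 = 664.600
Difference = 664.600 − 579.333 = 85.267 ms

85 ms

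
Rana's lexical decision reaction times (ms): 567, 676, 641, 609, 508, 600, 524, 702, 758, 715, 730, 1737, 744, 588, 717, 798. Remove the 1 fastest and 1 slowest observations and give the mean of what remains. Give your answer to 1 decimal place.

669.2 ms

Sorted: 508, 524, 567, 588, 600, 609, 641, 676, 702, 715, 717, 730, 744, 758, 798, 1737
Drop lowest 1 (508) and highest 1 (1737)
Remaining (n=14): Σ = 9369, mean = 9369/14 = 669.214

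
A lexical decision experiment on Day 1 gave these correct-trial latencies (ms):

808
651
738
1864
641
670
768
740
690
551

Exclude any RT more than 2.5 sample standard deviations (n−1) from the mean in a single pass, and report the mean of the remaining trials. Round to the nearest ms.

695 ms

n = 10, ΣRT = 8121, M = 812.100
Σ(x−M)² = 1277646.90; s = √(1277646.90/9) = 376.777
Cutoffs: 812.100 ± 2.5·376.777 → [-129.8, 1754.0]
Outside: 1864 → excluded.
Retained (n=9): Σ = 6257, mean = 6257/9 = 695.222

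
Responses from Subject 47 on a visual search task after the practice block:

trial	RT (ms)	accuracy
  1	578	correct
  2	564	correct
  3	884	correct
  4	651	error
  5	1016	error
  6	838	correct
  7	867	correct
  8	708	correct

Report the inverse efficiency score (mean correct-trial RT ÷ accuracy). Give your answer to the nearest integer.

986 ms

Correct trials (n=6): 578, 564, 884, 838, 867, 708
Mean correct RT = 4439/6 = 739.8333 ms
Proportion correct = 6/8
IES = 739.8333 / (6/8) = 986.444 ms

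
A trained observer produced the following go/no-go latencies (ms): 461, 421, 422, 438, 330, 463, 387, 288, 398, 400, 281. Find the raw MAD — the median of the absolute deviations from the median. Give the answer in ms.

Sorted: 281, 288, 330, 387, 398, 400, 421, 422, 438, 461, 463 → median = 400
|x − 400|: 61, 21, 22, 38, 70, 63, 13, 112, 2, 0, 119
Sorted deviations: 0, 2, 13, 21, 22, 38, 61, 63, 70, 112, 119 → MAD = 38

38 ms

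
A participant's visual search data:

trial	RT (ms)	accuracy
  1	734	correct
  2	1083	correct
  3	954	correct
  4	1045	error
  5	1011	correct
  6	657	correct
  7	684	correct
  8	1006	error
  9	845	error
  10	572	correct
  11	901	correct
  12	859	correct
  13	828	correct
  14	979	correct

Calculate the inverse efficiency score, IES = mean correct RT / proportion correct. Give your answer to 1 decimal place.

1071.6 ms

Correct trials (n=11): 734, 1083, 954, 1011, 657, 684, 572, 901, 859, 828, 979
Mean correct RT = 9262/11 = 842.0000 ms
Proportion correct = 11/14
IES = 842.0000 / (11/14) = 1071.636 ms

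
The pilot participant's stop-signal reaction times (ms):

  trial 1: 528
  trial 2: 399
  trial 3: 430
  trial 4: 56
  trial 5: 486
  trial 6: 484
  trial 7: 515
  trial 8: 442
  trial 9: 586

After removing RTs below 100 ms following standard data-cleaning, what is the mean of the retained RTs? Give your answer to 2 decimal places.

483.75 ms

Excluded: 56
Retained (n=8): Σ = 3870
Mean = 3870/8 = 483.7500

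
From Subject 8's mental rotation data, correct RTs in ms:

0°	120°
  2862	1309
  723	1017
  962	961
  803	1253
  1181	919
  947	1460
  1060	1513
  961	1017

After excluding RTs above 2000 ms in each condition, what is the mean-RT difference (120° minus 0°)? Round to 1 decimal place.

233.0 ms

0°: exclude 2862
M(0°) = 6637/7 = 948.143
M(120°) = 9449/8 = 1181.125
Difference = 1181.125 − 948.143 = 232.982 ms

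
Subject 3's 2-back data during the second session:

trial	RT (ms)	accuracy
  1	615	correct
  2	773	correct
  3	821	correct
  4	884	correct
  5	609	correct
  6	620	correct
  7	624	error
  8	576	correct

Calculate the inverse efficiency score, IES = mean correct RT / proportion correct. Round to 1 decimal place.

Correct trials (n=7): 615, 773, 821, 884, 609, 620, 576
Mean correct RT = 4898/7 = 699.7143 ms
Proportion correct = 7/8
IES = 699.7143 / (7/8) = 799.673 ms

799.7 ms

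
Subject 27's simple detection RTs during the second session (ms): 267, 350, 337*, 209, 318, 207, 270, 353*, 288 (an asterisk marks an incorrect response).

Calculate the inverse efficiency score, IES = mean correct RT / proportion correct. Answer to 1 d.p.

Correct trials (n=7): 267, 350, 209, 318, 207, 270, 288
Mean correct RT = 1909/7 = 272.7143 ms
Proportion correct = 7/9
IES = 272.7143 / (7/9) = 350.633 ms

350.6 ms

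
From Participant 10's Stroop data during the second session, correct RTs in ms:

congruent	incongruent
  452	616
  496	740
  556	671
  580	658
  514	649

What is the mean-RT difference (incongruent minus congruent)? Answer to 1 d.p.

M(congruent) = 2598/5 = 519.600
M(incongruent) = 3334/5 = 666.800
Difference = 666.800 − 519.600 = 147.200 ms

147.2 ms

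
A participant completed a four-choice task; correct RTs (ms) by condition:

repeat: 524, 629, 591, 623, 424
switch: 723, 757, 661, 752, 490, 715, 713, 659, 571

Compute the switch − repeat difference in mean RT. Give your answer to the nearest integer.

M(repeat) = 2791/5 = 558.200
M(switch) = 6041/9 = 671.222
Difference = 671.222 − 558.200 = 113.022 ms

113 ms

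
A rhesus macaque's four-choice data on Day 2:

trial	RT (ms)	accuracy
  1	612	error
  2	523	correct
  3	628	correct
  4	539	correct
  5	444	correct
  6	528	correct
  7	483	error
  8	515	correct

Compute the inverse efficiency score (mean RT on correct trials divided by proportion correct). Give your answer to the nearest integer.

706 ms

Correct trials (n=6): 523, 628, 539, 444, 528, 515
Mean correct RT = 3177/6 = 529.5000 ms
Proportion correct = 6/8
IES = 529.5000 / (6/8) = 706.000 ms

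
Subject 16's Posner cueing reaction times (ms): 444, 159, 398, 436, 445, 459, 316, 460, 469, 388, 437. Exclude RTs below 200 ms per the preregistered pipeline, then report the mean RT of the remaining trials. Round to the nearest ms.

425 ms

Excluded: 159
Retained (n=10): Σ = 4252
Mean = 4252/10 = 425.2000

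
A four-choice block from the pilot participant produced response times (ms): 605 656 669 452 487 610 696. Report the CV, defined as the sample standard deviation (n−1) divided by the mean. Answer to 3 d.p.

n = 7, Σ = 4175, M = 596.4286
Σ(x−M)² = 51821.714; s = √(51821.714/6) = 92.9352
CV = 92.9352 / 596.4286 = 0.15582

0.156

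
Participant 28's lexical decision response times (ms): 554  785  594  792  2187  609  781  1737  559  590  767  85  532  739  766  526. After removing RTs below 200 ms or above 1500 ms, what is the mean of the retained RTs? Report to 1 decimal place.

661.1 ms

Excluded: 85, 1737, 2187
Retained (n=13): Σ = 8594
Mean = 8594/13 = 661.0769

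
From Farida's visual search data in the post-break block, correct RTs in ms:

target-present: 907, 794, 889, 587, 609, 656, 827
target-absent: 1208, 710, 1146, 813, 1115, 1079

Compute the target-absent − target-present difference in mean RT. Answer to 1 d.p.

259.1 ms

M(target-present) = 5269/7 = 752.714
M(target-absent) = 6071/6 = 1011.833
Difference = 1011.833 − 752.714 = 259.119 ms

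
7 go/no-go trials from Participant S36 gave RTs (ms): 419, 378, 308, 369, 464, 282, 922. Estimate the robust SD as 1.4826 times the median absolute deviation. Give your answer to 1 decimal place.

103.8 ms

Sorted: 282, 308, 369, 378, 419, 464, 922 → median = 378
|x − 378| sorted: 0, 9, 41, 70, 86, 96, 544 → MAD = 70
Robust SD ≈ 1.4826 × 70 = 103.782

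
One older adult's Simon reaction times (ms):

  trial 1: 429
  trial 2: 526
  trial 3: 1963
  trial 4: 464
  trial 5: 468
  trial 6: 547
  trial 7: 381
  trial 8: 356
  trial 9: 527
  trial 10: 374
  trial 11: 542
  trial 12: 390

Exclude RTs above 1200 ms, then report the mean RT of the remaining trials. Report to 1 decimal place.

454.9 ms

Excluded: 1963
Retained (n=11): Σ = 5004
Mean = 5004/11 = 454.9091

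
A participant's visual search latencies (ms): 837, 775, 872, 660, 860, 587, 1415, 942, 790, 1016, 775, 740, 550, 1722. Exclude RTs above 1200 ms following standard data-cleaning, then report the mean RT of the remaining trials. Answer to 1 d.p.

Excluded: 1415, 1722
Retained (n=12): Σ = 9404
Mean = 9404/12 = 783.6667

783.7 ms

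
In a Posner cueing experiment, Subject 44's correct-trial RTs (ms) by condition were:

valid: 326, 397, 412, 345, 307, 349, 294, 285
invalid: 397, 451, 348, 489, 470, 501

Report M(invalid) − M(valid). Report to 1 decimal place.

M(valid) = 2715/8 = 339.375
M(invalid) = 2656/6 = 442.667
Difference = 442.667 − 339.375 = 103.292 ms

103.3 ms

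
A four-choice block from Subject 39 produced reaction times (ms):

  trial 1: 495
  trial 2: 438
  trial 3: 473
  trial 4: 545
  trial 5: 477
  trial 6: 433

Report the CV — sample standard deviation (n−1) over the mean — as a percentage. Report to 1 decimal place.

8.6%

n = 6, Σ = 2861, M = 476.8333
Σ(x−M)² = 8420.833; s = √(8420.833/5) = 41.0386
CV = 41.0386 / 476.8333 = 0.08606 = 8.606%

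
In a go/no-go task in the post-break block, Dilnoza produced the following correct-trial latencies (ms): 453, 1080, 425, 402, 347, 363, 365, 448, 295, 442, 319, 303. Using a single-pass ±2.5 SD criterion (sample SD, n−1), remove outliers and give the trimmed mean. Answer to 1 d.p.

n = 12, ΣRT = 5242, M = 436.833
Σ(x−M)² = 486023.67; s = √(486023.67/11) = 210.200
Cutoffs: 436.833 ± 2.5·210.200 → [-88.7, 962.3]
Outside: 1080 → excluded.
Retained (n=11): Σ = 4162, mean = 4162/11 = 378.364

378.4 ms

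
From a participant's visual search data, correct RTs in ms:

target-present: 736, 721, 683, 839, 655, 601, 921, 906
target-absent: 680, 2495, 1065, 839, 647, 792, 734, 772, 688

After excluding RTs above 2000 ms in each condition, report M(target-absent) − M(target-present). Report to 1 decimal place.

19.4 ms

target-absent: exclude 2495
M(target-present) = 6062/8 = 757.750
M(target-absent) = 6217/8 = 777.125
Difference = 777.125 − 757.750 = 19.375 ms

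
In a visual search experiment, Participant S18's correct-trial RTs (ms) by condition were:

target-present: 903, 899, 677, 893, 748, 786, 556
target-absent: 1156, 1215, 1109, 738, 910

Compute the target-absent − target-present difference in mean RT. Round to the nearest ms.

M(target-present) = 5462/7 = 780.286
M(target-absent) = 5128/5 = 1025.600
Difference = 1025.600 − 780.286 = 245.314 ms

245 ms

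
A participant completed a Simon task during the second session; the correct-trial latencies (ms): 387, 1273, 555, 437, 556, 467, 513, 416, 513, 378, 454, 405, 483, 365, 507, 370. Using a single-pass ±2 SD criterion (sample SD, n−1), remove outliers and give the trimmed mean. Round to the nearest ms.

n = 16, ΣRT = 8079, M = 504.938
Σ(x−M)² = 690008.94; s = √(690008.94/15) = 214.477
Cutoffs: 504.938 ± 2·214.477 → [76.0, 933.9]
Outside: 1273 → excluded.
Retained (n=15): Σ = 6806, mean = 6806/15 = 453.733

454 ms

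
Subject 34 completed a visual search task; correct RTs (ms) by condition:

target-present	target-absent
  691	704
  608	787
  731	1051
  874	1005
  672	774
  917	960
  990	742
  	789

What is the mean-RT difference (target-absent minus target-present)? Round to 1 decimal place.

68.2 ms

M(target-present) = 5483/7 = 783.286
M(target-absent) = 6812/8 = 851.500
Difference = 851.500 − 783.286 = 68.214 ms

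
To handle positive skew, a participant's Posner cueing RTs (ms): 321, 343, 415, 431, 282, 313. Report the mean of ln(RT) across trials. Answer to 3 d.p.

5.849

ln(RT): 5.7714, 5.8377, 6.0283, 6.0661, 5.6419, 5.7462
Σ ln(RT) = 35.0917
Mean = 35.0917/6 = 5.84861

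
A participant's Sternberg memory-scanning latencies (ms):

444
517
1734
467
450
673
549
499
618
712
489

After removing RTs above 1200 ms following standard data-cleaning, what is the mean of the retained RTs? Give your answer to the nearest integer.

Excluded: 1734
Retained (n=10): Σ = 5418
Mean = 5418/10 = 541.8000

542 ms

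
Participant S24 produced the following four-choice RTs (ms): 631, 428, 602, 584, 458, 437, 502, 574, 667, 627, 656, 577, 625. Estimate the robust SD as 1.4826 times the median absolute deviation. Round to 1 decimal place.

Sorted: 428, 437, 458, 502, 574, 577, 584, 602, 625, 627, 631, 656, 667 → median = 584
|x − 584| sorted: 0, 7, 10, 18, 41, 43, 47, 72, 82, 83, 126, 147, 156 → MAD = 47
Robust SD ≈ 1.4826 × 47 = 69.682

69.7 ms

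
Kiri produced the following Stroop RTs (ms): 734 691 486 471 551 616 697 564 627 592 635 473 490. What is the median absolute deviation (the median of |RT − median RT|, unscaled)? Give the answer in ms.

99 ms

Sorted: 471, 473, 486, 490, 551, 564, 592, 616, 627, 635, 691, 697, 734 → median = 592
|x − 592|: 142, 99, 106, 121, 41, 24, 105, 28, 35, 0, 43, 119, 102
Sorted deviations: 0, 24, 28, 35, 41, 43, 99, 102, 105, 106, 119, 121, 142 → MAD = 99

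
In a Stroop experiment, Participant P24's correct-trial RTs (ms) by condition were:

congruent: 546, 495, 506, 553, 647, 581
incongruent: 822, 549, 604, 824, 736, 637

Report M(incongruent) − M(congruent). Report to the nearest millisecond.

M(congruent) = 3328/6 = 554.667
M(incongruent) = 4172/6 = 695.333
Difference = 695.333 − 554.667 = 140.667 ms

141 ms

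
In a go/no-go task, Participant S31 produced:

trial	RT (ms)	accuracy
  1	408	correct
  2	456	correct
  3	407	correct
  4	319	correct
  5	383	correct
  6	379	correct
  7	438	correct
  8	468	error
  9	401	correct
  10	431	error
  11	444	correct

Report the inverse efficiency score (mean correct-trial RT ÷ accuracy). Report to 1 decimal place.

493.6 ms

Correct trials (n=9): 408, 456, 407, 319, 383, 379, 438, 401, 444
Mean correct RT = 3635/9 = 403.8889 ms
Proportion correct = 9/11
IES = 403.8889 / (9/11) = 493.642 ms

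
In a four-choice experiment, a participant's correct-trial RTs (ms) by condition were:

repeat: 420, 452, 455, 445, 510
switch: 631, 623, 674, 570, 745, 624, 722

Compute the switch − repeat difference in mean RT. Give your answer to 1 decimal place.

199.2 ms

M(repeat) = 2282/5 = 456.400
M(switch) = 4589/7 = 655.571
Difference = 655.571 − 456.400 = 199.171 ms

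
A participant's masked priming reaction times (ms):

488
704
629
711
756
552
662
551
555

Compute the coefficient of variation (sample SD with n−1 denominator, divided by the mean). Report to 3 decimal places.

n = 9, Σ = 5608, M = 623.1111
Σ(x−M)² = 66624.889; s = √(66624.889/8) = 91.2585
CV = 91.2585 / 623.1111 = 0.14646

0.146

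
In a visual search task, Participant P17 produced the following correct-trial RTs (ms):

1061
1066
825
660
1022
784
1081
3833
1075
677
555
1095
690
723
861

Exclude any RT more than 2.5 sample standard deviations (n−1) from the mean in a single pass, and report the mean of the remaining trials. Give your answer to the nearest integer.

870 ms

n = 15, ΣRT = 16008, M = 1067.200
Σ(x−M)² = 8675308.40; s = √(8675308.40/14) = 787.188
Cutoffs: 1067.200 ± 2.5·787.188 → [-900.8, 3035.2]
Outside: 3833 → excluded.
Retained (n=14): Σ = 12175, mean = 12175/14 = 869.643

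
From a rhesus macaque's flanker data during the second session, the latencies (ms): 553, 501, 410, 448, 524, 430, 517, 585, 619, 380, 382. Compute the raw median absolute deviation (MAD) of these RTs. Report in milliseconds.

71 ms

Sorted: 380, 382, 410, 430, 448, 501, 517, 524, 553, 585, 619 → median = 501
|x − 501|: 52, 0, 91, 53, 23, 71, 16, 84, 118, 121, 119
Sorted deviations: 0, 16, 23, 52, 53, 71, 84, 91, 118, 119, 121 → MAD = 71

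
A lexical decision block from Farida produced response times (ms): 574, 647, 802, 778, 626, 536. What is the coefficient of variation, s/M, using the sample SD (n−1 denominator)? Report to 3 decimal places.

0.163

n = 6, Σ = 3963, M = 660.5000
Σ(x−M)² = 58183.500; s = √(58183.500/5) = 107.8735
CV = 107.8735 / 660.5000 = 0.16332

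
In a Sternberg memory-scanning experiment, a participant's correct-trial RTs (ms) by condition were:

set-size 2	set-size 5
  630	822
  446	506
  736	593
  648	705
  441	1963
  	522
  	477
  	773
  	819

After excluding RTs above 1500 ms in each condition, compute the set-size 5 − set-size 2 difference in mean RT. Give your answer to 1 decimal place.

set-size 5: exclude 1963
M(set-size 2) = 2901/5 = 580.200
M(set-size 5) = 5217/8 = 652.125
Difference = 652.125 − 580.200 = 71.925 ms

71.9 ms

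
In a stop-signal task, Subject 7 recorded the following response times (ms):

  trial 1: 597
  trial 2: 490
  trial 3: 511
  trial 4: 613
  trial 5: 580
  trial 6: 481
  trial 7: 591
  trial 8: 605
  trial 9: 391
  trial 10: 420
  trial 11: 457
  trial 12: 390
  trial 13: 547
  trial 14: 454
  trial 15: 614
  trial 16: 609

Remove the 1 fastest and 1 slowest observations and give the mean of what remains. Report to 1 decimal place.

Sorted: 390, 391, 420, 454, 457, 481, 490, 511, 547, 580, 591, 597, 605, 609, 613, 614
Drop lowest 1 (390) and highest 1 (614)
Remaining (n=14): Σ = 7346, mean = 7346/14 = 524.714

524.7 ms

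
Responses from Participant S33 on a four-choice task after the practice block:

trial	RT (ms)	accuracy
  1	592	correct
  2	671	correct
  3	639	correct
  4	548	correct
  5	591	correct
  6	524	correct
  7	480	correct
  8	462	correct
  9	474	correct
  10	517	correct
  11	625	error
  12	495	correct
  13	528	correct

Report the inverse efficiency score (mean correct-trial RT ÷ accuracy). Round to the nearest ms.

589 ms

Correct trials (n=12): 592, 671, 639, 548, 591, 524, 480, 462, 474, 517, 495, 528
Mean correct RT = 6521/12 = 543.4167 ms
Proportion correct = 12/13
IES = 543.4167 / (12/13) = 588.701 ms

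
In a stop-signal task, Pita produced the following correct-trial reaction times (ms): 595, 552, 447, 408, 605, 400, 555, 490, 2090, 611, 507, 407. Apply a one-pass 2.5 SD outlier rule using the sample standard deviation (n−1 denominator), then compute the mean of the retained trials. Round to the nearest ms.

507 ms

n = 12, ΣRT = 7667, M = 638.917
Σ(x−M)² = 2364696.92; s = √(2364696.92/11) = 463.651
Cutoffs: 638.917 ± 2.5·463.651 → [-520.2, 1798.0]
Outside: 2090 → excluded.
Retained (n=11): Σ = 5577, mean = 5577/11 = 507.000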